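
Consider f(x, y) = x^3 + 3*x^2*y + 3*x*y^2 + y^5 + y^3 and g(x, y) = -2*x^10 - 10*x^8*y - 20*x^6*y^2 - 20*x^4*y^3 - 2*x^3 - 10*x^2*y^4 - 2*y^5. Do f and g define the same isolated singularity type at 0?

The Hessian of f at 0 has rank 0. Corank 2; j^3 = (x + y)^3 is a perfect cube, so E-series; the 5-jet and mu = 8 give E_8. The Hessian of g at 0 has rank 0. Corank 2; j^3 = -2*x^3 is a perfect cube, so E-series; the 5-jet and mu = 8 give E_8. Both have type E_8, hence right-equivalent.

Yes.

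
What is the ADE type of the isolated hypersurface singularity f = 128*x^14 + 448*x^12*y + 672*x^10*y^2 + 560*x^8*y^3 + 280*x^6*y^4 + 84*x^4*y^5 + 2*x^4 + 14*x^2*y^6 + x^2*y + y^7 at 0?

D_{8}

The Hessian of f at 0 is [[0, 0], [0, 0]] with rank 0, so corank 2. A Groebner basis of the Jacobian ideal J(f) in C{x,y} is {x^2/7 + y^6, x^3, x*y}; counting standard monomials gives mu = 8. Corank 2; j^3 = x^2*y has shape L^2 M (L != M), so D-series; mu = 8 gives D_8.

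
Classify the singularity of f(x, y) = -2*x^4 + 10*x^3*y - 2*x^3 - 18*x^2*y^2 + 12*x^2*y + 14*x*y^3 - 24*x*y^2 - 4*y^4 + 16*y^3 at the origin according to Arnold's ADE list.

The Hessian of f at 0 is [[0, 0], [0, 0]] with rank 0, so corank 2. A Groebner basis of the Jacobian ideal J(f) in C{x,y} is {3*x^2 - 12*x*y + y^4 + y^3 + 12*y^2, x^3 + 18*x^2 - 72*x*y - 2*y^3 + 72*y^2, x^2*y + 7*x^2 - 28*x*y - 5*y^3/3 + 28*y^2, 2*x^2 + x*y^2 - 8*x*y - 4*y^3/3 + 8*y^2}; counting standard monomials gives mu = 7. Corank 2; j^3 = -2*(x - 2*y)^3 is a perfect cube, so E-series; the 4-jet and mu = 7 give E_7.

E7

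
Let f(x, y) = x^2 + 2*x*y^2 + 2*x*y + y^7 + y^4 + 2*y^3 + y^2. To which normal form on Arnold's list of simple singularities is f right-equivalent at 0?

A6

The Hessian of f at 0 has rank 1. Corank 1: A-series; mu = 6 gives A_6.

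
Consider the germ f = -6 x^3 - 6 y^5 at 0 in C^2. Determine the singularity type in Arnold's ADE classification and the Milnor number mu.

The Hessian of f at 0 is [[0, 0], [0, 0]] with rank 0, so corank 2. A Groebner basis of the Jacobian ideal J(f) in C{x,y} is {y^4, x^2}; counting standard monomials gives mu = 8. Corank 2; j^3 = -6*x^3 is a perfect cube, so E-series; the 5-jet and mu = 8 give E_8.

Type E_8, Milnor number mu = 8.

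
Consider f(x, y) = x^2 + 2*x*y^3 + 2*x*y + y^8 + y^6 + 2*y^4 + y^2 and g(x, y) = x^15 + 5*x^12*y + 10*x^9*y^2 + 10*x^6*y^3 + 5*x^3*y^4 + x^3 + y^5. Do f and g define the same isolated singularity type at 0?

No.

The Hessian of f at 0 has rank 1. Corank 1: A-series; mu = 7 gives A_7. The Hessian of g at 0 has rank 0. Corank 2; j^3 = x^3 is a perfect cube, so E-series; the 5-jet and mu = 8 give E_8. f is A_7 but g is E_8, hence not right-equivalent.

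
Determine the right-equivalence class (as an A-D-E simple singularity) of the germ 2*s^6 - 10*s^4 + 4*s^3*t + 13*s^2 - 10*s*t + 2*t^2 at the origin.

A1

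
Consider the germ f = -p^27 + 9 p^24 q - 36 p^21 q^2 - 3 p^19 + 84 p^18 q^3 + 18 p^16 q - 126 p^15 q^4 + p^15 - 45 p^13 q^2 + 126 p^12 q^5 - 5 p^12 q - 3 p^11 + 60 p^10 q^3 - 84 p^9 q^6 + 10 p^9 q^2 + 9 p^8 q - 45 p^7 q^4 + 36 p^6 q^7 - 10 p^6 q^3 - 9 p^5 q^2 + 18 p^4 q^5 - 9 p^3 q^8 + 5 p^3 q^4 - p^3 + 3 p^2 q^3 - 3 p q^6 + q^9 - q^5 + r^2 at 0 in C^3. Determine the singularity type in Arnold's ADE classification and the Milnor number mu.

Type E_{8}, Milnor number mu = 8.

The Hessian of f at 0 is [[0, 0, 0], [0, 0, 0], [0, 0, 2]] with rank 1, so corank 2. A Groebner basis of the Jacobian ideal J(f) in C{p,q,r} is {-p^2/2 + p*q^3, q^4, p^3, p^2*q, r}; counting standard monomials gives mu = 8. Corank 2; j^3 = -p^3 is a perfect cube, so E-series; the 5-jet and mu = 8 give E_8.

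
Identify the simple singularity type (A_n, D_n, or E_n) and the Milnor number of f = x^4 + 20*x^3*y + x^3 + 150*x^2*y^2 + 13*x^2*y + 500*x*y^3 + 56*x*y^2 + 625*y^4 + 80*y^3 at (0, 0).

Type D5, Milnor number mu = 5.

The Hessian of f at 0 is [[0, 0], [0, 0]] with rank 0, so corank 2. A Groebner basis of the Jacobian ideal J(f) in C{x,y} is {x*y^2 + x*y + 4*y^2, -x*y/4 + y^3 - y^2, x^2 + 9*x*y + 20*y^2}; counting standard monomials gives mu = 5. Corank 2; j^3 = (x + 4*y)^2*(x + 5*y) has shape L^2 M (L != M), so D-series; mu = 5 gives D_5.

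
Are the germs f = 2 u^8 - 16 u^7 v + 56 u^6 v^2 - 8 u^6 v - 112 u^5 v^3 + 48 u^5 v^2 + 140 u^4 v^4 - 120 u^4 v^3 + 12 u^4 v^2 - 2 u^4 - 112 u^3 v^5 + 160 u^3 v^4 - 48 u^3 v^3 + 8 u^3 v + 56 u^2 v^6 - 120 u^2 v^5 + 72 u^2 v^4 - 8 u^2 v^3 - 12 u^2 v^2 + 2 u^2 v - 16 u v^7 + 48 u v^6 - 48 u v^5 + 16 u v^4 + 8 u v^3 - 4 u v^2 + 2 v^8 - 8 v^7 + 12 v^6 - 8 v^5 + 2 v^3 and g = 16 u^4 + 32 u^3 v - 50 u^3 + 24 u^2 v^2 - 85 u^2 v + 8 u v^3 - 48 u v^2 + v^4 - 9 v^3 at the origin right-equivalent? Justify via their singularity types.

Yes.

The Hessian of f at 0 has rank 0. Corank 2; j^3 = 2*v*(u - v)^2 has shape L^2 M (L != M), so D-series; mu = 5 gives D_5. The Hessian of g at 0 has rank 0. Corank 2; j^3 = -(2*u + v)*(5*u + 3*v)^2 has shape L^2 M (L != M), so D-series; mu = 5 gives D_5. Both have type D_5, hence right-equivalent.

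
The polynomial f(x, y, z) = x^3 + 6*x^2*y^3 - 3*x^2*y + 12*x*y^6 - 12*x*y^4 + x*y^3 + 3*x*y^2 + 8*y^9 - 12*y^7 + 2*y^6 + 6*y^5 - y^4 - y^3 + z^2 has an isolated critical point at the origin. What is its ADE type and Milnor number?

The Hessian of f at 0 has rank 1. Corank 2; j^3 = (x - y)^3 is a perfect cube, so E-series; the 4-jet and mu = 7 give E_7.

Type E7, Milnor number mu = 7.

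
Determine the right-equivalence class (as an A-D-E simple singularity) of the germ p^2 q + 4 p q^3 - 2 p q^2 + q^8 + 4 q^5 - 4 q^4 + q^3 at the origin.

D_9

The Hessian of f at 0 has rank 0. Corank 2; j^3 = q*(p - q)^2 has shape L^2 M (L != M), so D-series; mu = 9 gives D_9.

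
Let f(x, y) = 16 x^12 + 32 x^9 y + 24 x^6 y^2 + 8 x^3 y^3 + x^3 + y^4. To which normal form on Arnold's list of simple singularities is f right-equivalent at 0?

The Hessian of f at 0 has rank 0. Corank 2; j^3 = x^3 is a perfect cube, so E-series; the 4-jet and mu = 6 give E_6.

E_6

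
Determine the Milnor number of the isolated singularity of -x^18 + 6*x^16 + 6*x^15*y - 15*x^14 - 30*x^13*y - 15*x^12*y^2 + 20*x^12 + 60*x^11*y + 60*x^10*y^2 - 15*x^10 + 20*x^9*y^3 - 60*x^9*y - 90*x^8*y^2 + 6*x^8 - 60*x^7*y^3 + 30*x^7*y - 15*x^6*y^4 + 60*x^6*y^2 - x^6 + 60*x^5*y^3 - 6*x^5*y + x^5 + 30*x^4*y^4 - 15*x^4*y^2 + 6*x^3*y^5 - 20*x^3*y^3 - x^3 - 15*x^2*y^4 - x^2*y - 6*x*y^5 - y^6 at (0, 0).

7

The Hessian of f at 0 is [[0, 0], [0, 0]] with rank 0, so corank 2. A Groebner basis of the Jacobian ideal J(f) in C{x,y} is {-x*y/6 + y^5, x*y^2, x^2 + x*y}; counting standard monomials gives mu = 7. Corank 2; j^3 = -x^2*(x + y) has shape L^2 M (L != M), so D-series; mu = 7 gives D_7.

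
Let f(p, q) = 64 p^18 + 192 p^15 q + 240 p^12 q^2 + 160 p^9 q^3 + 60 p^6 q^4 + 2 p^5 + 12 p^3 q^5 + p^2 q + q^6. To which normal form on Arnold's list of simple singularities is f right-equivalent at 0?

The Hessian of f at 0 is [[0, 0], [0, 0]] with rank 0, so corank 2. A Groebner basis of the Jacobian ideal J(f) in C{p,q} is {p^2/6 + q^5, p^3, p*q}; counting standard monomials gives mu = 7. Corank 2; j^3 = p^2*q has shape L^2 M (L != M), so D-series; mu = 7 gives D_7.

D7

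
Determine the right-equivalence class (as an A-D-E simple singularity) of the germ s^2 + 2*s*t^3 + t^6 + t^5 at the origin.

The Hessian of f at 0 is [[2, 0], [0, 0]] with rank 1, so corank 1. A Groebner basis of the Jacobian ideal J(f) in C{s,t} is {s + t^3, s^2, s*t}; counting standard monomials gives mu = 4. Corank 1: A-series; mu = 4 gives A_4.

A_{4}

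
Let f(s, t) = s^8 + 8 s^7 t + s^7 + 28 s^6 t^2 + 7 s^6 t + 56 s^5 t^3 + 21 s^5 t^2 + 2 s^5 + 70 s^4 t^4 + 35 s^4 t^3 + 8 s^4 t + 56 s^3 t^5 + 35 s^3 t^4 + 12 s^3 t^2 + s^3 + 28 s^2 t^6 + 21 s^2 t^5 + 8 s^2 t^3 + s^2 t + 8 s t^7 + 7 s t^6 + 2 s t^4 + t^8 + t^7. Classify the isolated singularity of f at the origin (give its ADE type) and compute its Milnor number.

The Hessian of f at 0 has rank 0. Corank 2; j^3 = s^2*(s + t) has shape L^2 M (L != M), so D-series; mu = 9 gives D_9.

Type D_9, Milnor number mu = 9.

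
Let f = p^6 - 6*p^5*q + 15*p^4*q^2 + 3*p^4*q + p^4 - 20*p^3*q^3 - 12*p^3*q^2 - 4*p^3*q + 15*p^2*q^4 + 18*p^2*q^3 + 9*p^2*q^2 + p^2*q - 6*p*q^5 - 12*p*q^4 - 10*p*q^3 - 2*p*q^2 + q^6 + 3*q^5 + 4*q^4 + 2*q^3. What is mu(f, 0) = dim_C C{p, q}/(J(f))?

The Hessian of f at 0 has rank 0. Corank 2; j^3 = q*(p^2 - 2*p*q + 2*q^2) splits into three distinct lines over C (the quadratic factor has nonzero discriminant), so D_4.

4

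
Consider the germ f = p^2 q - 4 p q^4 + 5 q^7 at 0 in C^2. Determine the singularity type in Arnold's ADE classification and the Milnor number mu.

Type D_{8}, Milnor number mu = 8.

The Hessian of f at 0 has rank 0. Corank 2; j^3 = p^2*q has shape L^2 M (L != M), so D-series; mu = 8 gives D_8.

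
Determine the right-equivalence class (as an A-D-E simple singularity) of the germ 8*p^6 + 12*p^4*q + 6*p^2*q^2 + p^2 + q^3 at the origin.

A_2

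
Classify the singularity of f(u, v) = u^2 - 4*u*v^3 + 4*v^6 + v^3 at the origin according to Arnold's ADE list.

The Hessian of f at 0 has rank 1. Corank 1: A-series; mu = 2 gives A_2.

A2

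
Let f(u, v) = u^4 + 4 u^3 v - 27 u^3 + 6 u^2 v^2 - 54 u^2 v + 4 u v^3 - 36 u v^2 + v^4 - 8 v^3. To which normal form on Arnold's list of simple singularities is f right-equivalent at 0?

E_{6}

The Hessian of f at 0 is [[0, 0], [0, 0]] with rank 0, so corank 2. A Groebner basis of the Jacobian ideal J(f) in C{u,v} is {v^4, u*v^2 + 7*v^3/9, u^2 + 4*u*v/3 + 4*v^2/9}; counting standard monomials gives mu = 6. Corank 2; j^3 = -(3*u + 2*v)^3 is a perfect cube, so E-series; the 4-jet and mu = 6 give E_6.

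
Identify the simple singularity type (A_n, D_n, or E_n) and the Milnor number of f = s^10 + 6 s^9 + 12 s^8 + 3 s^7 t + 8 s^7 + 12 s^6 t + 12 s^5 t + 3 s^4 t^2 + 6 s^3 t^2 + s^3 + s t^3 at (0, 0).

Type E_7, Milnor number mu = 7.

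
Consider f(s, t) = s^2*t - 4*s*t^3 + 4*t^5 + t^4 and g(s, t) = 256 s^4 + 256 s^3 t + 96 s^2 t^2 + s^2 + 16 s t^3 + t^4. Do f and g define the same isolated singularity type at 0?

No.

The Hessian of f at 0 is [[0, 0], [0, 0]] with rank 0, so corank 2. A Groebner basis of the Jacobian ideal J(f) in C{s,t} is {s*t^2, -s*t/2 + t^3, s^2 + 2*s*t}; counting standard monomials gives mu = 5. Corank 2; j^3 = s^2*t has shape L^2 M (L != M), so D-series; mu = 5 gives D_5. The Hessian of g at 0 is [[2, 0], [0, 0]] with rank 1, so corank 1. A Groebner basis of the Jacobian ideal J(g) in C{s,t} is {t^3, s}; counting standard monomials gives mu = 3. Corank 1: A-series; mu = 3 gives A_3. f is D_5 but g is A_3, hence not right-equivalent.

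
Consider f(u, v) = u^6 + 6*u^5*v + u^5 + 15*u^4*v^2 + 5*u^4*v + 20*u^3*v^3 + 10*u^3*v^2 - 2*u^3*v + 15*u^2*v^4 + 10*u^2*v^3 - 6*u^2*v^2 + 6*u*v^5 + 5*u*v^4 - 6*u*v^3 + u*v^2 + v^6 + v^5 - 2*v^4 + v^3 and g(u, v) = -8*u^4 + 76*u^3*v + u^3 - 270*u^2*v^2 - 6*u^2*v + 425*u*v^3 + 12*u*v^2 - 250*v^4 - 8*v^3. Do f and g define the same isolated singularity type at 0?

The Hessian of f at 0 has rank 0. Corank 2; j^3 = v^2*(u + v) has shape L^2 M (L != M), so D-series; mu = 7 gives D_7. The Hessian of g at 0 has rank 0. Corank 2; j^3 = (u - 2*v)^3 is a perfect cube, so E-series; the 4-jet and mu = 7 give E_7. f is D_7 but g is E_7, hence not right-equivalent.

No.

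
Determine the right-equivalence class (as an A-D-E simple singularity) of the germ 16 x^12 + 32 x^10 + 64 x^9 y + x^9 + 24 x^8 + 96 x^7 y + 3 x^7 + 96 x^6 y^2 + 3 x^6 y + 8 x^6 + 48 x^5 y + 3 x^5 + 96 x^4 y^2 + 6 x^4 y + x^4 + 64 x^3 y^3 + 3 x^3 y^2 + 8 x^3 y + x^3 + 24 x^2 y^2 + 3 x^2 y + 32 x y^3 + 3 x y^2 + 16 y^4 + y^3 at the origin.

The Hessian of f at 0 is [[0, 0], [0, 0]] with rank 0, so corank 2. A Groebner basis of the Jacobian ideal J(f) in C{x,y} is {y^4, x*y^2 + 4*y^3/3, x^2 + 2*x*y + y^2}; counting standard monomials gives mu = 6. Corank 2; j^3 = (x + y)^3 is a perfect cube, so E-series; the 4-jet and mu = 6 give E_6.

E_6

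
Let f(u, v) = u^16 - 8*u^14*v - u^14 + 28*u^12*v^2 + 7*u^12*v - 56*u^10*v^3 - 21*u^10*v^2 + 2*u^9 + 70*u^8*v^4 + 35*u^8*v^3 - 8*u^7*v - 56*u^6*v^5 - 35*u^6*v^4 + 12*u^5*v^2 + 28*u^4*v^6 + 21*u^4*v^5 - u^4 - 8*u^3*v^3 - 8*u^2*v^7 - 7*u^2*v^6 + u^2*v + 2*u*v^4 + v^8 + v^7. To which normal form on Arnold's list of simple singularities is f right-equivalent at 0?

The Hessian of f at 0 has rank 0. Corank 2; j^3 = u^2*v has shape L^2 M (L != M), so D-series; mu = 9 gives D_9.

D_{9}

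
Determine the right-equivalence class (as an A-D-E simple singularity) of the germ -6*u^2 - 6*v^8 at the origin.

A7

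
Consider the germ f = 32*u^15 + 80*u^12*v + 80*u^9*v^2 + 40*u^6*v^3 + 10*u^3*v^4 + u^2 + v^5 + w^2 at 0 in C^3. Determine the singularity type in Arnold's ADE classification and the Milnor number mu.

The Hessian of f at 0 has rank 2. Corank 1: A-series; mu = 4 gives A_4.

Type A_4, Milnor number mu = 4.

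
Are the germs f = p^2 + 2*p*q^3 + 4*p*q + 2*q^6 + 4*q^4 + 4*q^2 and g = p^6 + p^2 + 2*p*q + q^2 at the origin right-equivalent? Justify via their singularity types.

The Hessian of f at 0 has rank 1. Corank 1: A-series; mu = 5 gives A_5. The Hessian of g at 0 has rank 1. Corank 1: A-series; mu = 5 gives A_5. Both have type A_5, hence right-equivalent.

Yes.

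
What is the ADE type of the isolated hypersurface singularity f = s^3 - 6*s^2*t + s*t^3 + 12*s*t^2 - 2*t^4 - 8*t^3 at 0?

E_{7}

The Hessian of f at 0 is [[0, 0], [0, 0]] with rank 0, so corank 2. A Groebner basis of the Jacobian ideal J(f) in C{s,t} is {s^3 - 6*s^2*t - 48*s^2 + 192*s*t - 192*t^2, 6*s^2 + s*t^2 - 24*s*t + 24*t^2, 3*s^2 - 12*s*t + t^3 + 12*t^2}; counting standard monomials gives mu = 7. Corank 2; j^3 = (s - 2*t)^3 is a perfect cube, so E-series; the 4-jet and mu = 7 give E_7.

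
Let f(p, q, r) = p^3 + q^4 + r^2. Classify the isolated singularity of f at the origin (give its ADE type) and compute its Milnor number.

Type E_6, Milnor number mu = 6.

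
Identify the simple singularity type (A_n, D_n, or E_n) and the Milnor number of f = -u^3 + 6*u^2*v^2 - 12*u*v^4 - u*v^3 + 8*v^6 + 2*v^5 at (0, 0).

Type E_{7}, Milnor number mu = 7.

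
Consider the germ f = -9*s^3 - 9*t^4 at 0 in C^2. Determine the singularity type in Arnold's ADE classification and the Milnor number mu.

Type E_{6}, Milnor number mu = 6.

The Hessian of f at 0 is [[0, 0], [0, 0]] with rank 0, so corank 2. A Groebner basis of the Jacobian ideal J(f) in C{s,t} is {t^3, s^2}; counting standard monomials gives mu = 6. Corank 2; j^3 = -9*s^3 is a perfect cube, so E-series; the 4-jet and mu = 6 give E_6.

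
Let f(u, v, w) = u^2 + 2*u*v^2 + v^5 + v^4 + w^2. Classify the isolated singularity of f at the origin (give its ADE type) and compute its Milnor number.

Type A_{4}, Milnor number mu = 4.

The Hessian of f at 0 is [[2, 0, 0], [0, 0, 0], [0, 0, 2]] with rank 2, so corank 1. A Groebner basis of the Jacobian ideal J(f) in C{u,v,w} is {u^2, u + v^2, w}; counting standard monomials gives mu = 4. Corank 1: A-series; mu = 4 gives A_4.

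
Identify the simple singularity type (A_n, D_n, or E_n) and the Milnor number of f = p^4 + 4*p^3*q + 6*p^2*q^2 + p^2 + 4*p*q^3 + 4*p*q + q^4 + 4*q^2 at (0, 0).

The Hessian of f at 0 is [[2, 4], [4, 8]] with rank 1, so corank 1. A Groebner basis of the Jacobian ideal J(f) in C{p,q} is {q^3, p + 2*q}; counting standard monomials gives mu = 3. Corank 1: A-series; mu = 3 gives A_3.

Type A3, Milnor number mu = 3.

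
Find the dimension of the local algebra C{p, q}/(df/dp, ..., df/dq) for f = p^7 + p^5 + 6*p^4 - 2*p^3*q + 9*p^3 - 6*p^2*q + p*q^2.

The Hessian of f at 0 has rank 0. Corank 2; j^3 = p*(3*p - q)^2 has shape L^2 M (L != M), so D-series; mu = 8 gives D_8.

8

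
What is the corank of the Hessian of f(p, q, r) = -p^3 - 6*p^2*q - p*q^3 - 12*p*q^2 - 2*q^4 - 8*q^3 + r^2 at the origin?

Hessian at 0 has rank 1.

2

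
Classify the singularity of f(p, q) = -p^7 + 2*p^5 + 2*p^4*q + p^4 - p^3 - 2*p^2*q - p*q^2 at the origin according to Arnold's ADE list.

The Hessian of f at 0 is [[0, 0], [0, 0]] with rank 0, so corank 2. A Groebner basis of the Jacobian ideal J(f) in C{p,q} is {p*q^2 - p*q/4 - q^2/4, p*q/4 + q^3 + q^2/4, p^2 + p*q}; counting standard monomials gives mu = 5. Corank 2; j^3 = -p*(p + q)^2 has shape L^2 M (L != M), so D-series; mu = 5 gives D_5.

D_{5}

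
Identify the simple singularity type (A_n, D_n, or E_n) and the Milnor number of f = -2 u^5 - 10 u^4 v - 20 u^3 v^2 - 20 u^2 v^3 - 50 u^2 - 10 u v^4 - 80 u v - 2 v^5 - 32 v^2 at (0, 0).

The Hessian of f at 0 has rank 1. Corank 1: A-series; mu = 4 gives A_4.

Type A_4, Milnor number mu = 4.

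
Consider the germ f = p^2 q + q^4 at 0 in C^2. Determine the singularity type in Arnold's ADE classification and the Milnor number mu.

Type D5, Milnor number mu = 5.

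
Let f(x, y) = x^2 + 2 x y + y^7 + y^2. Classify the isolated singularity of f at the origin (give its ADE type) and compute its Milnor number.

Type A_{6}, Milnor number mu = 6.

The Hessian of f at 0 is [[2, 2], [2, 2]] with rank 1, so corank 1. A Groebner basis of the Jacobian ideal J(f) in C{x,y} is {y^6, x + y}; counting standard monomials gives mu = 6. Corank 1: A-series; mu = 6 gives A_6.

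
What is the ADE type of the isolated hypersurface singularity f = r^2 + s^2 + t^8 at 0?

The Hessian of f at 0 is [[2, 0, 0], [0, 0, 0], [0, 0, 2]] with rank 2, so corank 1. A Groebner basis of the Jacobian ideal J(f) in C{s,t,r} is {t^7, s, r}; counting standard monomials gives mu = 7. Corank 1: A-series; mu = 7 gives A_7.

A_7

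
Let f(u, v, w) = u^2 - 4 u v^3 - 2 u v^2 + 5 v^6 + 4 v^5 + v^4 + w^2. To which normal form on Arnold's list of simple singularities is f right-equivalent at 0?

The Hessian of f at 0 is [[2, 0, 0], [0, 0, 0], [0, 0, 2]] with rank 2, so corank 1. A Groebner basis of the Jacobian ideal J(f) in C{u,v,w} is {u*v^2 - u*v/2 + u/4 - v^2/4, -u/2 + v^3 + v^2/2, u^2 - u*v/2 + u/4 - v^2/4, w}; counting standard monomials gives mu = 5. Corank 1: A-series; mu = 5 gives A_5.

A_{5}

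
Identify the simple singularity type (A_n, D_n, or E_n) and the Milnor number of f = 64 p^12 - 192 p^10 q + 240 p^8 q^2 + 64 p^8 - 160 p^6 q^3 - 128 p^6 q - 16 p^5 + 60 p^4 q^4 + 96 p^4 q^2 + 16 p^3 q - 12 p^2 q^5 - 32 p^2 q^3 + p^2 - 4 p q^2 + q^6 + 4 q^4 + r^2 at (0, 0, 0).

Type A_{5}, Milnor number mu = 5.

The Hessian of f at 0 has rank 2. Corank 1: A-series; mu = 5 gives A_5.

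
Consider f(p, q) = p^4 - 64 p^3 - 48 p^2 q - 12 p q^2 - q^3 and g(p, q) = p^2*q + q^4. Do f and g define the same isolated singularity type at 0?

The Hessian of f at 0 is [[0, 0], [0, 0]] with rank 0, so corank 2. A Groebner basis of the Jacobian ideal J(f) in C{p,q} is {q^4, p*q^2 + q^3/6, p^2 + p*q/2 + q^2/16}; counting standard monomials gives mu = 6. Corank 2; j^3 = -(4*p + q)^3 is a perfect cube, so E-series; the 4-jet and mu = 6 give E_6. The Hessian of g at 0 is [[0, 0], [0, 0]] with rank 0, so corank 2. A Groebner basis of the Jacobian ideal J(g) in C{p,q} is {p^3, p^2/4 + q^3, p*q}; counting standard monomials gives mu = 5. Corank 2; j^3 = p^2*q has shape L^2 M (L != M), so D-series; mu = 5 gives D_5. f is E_6 but g is D_5, hence not right-equivalent.

No.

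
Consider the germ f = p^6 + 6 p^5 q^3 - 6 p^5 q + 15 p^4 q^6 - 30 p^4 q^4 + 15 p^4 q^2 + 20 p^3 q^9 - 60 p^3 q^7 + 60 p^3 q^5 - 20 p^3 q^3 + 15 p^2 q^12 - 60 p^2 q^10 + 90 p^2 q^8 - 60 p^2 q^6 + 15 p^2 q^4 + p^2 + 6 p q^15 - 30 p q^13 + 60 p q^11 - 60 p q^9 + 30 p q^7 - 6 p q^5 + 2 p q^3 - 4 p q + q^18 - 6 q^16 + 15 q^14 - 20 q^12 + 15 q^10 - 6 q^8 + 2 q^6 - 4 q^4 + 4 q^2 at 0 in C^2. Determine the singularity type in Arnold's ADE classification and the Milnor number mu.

Type A5, Milnor number mu = 5.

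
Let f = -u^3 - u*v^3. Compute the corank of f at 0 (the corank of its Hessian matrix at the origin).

2

The Hessian at 0 is [[0, 0], [0, 0]] of rank 0; hence corank 2.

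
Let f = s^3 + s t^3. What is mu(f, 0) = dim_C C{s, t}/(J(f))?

7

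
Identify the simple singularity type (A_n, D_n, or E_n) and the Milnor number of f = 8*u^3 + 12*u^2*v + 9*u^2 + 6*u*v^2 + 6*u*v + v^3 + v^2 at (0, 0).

The Hessian of f at 0 has rank 1. Corank 1: A-series; mu = 2 gives A_2.

Type A2, Milnor number mu = 2.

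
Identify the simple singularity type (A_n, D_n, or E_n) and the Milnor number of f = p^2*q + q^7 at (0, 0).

The Hessian of f at 0 is [[0, 0], [0, 0]] with rank 0, so corank 2. A Groebner basis of the Jacobian ideal J(f) in C{p,q} is {p^2/7 + q^6, p^3, p*q}; counting standard monomials gives mu = 8. Corank 2; j^3 = p^2*q has shape L^2 M (L != M), so D-series; mu = 8 gives D_8.

Type D8, Milnor number mu = 8.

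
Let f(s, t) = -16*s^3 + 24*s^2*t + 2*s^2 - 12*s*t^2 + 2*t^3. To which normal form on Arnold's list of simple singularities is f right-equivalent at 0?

The Hessian of f at 0 has rank 1. Corank 1: A-series; mu = 2 gives A_2.

A_{2}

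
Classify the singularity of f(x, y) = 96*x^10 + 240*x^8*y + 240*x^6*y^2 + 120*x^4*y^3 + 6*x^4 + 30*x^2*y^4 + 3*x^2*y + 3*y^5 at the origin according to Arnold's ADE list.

D6

The Hessian of f at 0 has rank 0. Corank 2; j^3 = 3*x^2*y has shape L^2 M (L != M), so D-series; mu = 6 gives D_6.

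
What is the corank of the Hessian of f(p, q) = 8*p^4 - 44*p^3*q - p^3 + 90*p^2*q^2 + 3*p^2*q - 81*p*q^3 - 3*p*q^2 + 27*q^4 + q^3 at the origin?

2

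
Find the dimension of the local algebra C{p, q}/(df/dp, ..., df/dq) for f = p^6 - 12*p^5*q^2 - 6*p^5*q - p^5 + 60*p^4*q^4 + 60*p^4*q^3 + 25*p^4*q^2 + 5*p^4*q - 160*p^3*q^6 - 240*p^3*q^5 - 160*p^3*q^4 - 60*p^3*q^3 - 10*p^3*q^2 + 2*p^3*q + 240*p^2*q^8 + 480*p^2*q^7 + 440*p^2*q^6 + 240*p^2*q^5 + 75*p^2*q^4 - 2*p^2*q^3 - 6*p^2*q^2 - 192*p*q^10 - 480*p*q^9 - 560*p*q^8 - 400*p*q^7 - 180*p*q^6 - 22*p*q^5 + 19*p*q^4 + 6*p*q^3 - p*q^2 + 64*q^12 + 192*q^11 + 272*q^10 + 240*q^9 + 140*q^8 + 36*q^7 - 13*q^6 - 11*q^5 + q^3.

7

The Hessian of f at 0 is [[0, 0], [0, 0]] with rank 0, so corank 2. A Groebner basis of the Jacobian ideal J(f) in C{p,q} is {p^3 + 15*p*q^2 - p*q - 2*q^2, p^2*q + 4*p*q^2 - q^2, q^3}; counting standard monomials gives mu = 7. Corank 2; j^3 = -q^2*(p - q) has shape L^2 M (L != M), so D-series; mu = 7 gives D_7.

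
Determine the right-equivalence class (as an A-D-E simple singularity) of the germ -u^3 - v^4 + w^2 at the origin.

E6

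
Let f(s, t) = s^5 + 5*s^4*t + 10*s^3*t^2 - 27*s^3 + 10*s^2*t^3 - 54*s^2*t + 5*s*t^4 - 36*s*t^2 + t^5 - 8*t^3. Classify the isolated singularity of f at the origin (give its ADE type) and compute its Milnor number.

Type E_8, Milnor number mu = 8.

The Hessian of f at 0 has rank 0. Corank 2; j^3 = -(3*s + 2*t)^3 is a perfect cube, so E-series; the 5-jet and mu = 8 give E_8.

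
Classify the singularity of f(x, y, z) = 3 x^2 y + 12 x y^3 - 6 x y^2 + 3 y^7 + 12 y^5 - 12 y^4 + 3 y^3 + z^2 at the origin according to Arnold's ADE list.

The Hessian of f at 0 has rank 1. Corank 2; j^3 = 3*y*(x - y)^2 has shape L^2 M (L != M), so D-series; mu = 8 gives D_8.

D_8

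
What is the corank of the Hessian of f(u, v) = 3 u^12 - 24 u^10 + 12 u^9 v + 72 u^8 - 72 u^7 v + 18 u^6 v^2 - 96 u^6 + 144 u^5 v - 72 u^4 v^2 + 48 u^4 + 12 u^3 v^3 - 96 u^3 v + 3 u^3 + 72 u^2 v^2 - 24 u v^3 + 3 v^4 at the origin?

2

Hessian at 0 has rank 0.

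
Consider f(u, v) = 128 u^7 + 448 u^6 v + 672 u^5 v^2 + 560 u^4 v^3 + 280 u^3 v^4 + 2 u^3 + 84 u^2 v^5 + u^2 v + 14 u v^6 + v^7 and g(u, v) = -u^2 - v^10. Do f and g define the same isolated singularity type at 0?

No.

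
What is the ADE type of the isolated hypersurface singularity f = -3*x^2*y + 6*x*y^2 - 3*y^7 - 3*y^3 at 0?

The Hessian of f at 0 has rank 0. Corank 2; j^3 = -3*y*(x - y)^2 has shape L^2 M (L != M), so D-series; mu = 8 gives D_8.

D8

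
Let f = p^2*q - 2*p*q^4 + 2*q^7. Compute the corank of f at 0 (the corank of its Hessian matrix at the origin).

Hessian at 0 has rank 0.

2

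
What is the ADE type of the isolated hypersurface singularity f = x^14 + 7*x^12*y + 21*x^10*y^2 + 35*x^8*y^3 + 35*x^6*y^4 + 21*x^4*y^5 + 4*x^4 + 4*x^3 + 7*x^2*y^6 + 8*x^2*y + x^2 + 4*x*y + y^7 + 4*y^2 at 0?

The Hessian of f at 0 is [[2, 4], [4, 8]] with rank 1, so corank 1. A Groebner basis of the Jacobian ideal J(f) in C{x,y} is {7*x*y/48 - 5*x/384 + y^4 + y^3/3 + 3*y^2/16 - 5*y/192, x*y^2 - x*y/3 + x/48 + 2*y^3/3 - y^2/2 + y/24, x^2 + x/2 + y}; counting standard monomials gives mu = 6. Corank 1: A-series; mu = 6 gives A_6.

A6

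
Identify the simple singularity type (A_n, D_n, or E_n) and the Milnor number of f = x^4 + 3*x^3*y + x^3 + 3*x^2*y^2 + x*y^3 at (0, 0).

Type E7, Milnor number mu = 7.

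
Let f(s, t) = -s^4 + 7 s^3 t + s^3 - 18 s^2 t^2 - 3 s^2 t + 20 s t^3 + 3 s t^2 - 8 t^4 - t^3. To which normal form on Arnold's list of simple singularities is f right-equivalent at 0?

E7

The Hessian of f at 0 is [[0, 0], [0, 0]] with rank 0, so corank 2. A Groebner basis of the Jacobian ideal J(f) in C{s,t} is {3*s^2 - 6*s*t + t^4 + t^3 + 3*t^2, s^3 - 9*s^2 + 18*s*t - 4*t^3 - 9*t^2, s^2*t - 5*s^2 + 10*s*t - 8*t^3/3 - 5*t^2, -2*s^2 + s*t^2 + 4*s*t - 5*t^3/3 - 2*t^2}; counting standard monomials gives mu = 7. Corank 2; j^3 = (s - t)^3 is a perfect cube, so E-series; the 4-jet and mu = 7 give E_7.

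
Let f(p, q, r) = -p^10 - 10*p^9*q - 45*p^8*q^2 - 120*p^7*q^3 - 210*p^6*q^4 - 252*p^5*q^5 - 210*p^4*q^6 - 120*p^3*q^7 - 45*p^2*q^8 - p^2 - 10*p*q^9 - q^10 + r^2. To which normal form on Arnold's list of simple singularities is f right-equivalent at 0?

A9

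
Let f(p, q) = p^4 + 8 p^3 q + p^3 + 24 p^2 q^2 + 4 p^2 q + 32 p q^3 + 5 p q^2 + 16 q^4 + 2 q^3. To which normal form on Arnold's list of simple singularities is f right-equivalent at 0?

The Hessian of f at 0 has rank 0. Corank 2; j^3 = (p + q)^2*(p + 2*q) has shape L^2 M (L != M), so D-series; mu = 5 gives D_5.

D_{5}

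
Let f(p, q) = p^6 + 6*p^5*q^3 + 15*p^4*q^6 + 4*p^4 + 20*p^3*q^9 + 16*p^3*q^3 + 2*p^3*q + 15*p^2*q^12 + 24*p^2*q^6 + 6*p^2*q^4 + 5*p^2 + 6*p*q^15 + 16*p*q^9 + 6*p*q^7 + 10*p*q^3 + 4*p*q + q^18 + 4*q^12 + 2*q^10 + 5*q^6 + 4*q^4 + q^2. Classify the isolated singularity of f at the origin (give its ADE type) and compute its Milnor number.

Type A_{1}, Milnor number mu = 1.

The Hessian of f at 0 has rank 2. Corank 0: nondegenerate Morse point, so A_1.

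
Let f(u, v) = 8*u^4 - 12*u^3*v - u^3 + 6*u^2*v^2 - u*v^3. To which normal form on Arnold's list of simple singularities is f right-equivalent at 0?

E_{7}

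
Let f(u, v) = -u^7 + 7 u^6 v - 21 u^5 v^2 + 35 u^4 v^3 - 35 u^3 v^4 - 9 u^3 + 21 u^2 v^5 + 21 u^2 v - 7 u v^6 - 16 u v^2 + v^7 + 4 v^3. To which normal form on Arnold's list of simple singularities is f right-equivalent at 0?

The Hessian of f at 0 is [[0, 0], [0, 0]] with rank 0, so corank 2. A Groebner basis of the Jacobian ideal J(f) in C{u,v} is {2187*u*v/7 + v^6 - 1458*v^2/7, u*v^2 - 2*v^3/3, u^2 - 5*u*v/3 + 2*v^2/3}; counting standard monomials gives mu = 8. Corank 2; j^3 = -(u - v)*(3*u - 2*v)^2 has shape L^2 M (L != M), so D-series; mu = 8 gives D_8.

D_{8}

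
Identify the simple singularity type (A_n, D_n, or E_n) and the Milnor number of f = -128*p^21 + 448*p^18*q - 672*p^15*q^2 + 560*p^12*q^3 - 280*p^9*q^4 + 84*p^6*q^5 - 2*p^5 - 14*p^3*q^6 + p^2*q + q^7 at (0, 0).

Type D_{8}, Milnor number mu = 8.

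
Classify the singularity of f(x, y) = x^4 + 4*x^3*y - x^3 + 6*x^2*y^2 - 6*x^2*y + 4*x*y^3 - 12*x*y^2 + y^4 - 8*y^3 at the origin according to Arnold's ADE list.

E6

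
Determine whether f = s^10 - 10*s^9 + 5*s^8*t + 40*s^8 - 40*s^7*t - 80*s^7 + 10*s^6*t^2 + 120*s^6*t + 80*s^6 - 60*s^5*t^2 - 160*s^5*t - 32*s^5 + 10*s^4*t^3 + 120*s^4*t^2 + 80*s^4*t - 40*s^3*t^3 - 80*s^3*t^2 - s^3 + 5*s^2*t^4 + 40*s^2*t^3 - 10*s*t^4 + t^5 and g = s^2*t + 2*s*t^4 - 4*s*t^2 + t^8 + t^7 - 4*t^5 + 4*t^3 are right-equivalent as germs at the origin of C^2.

No.

The Hessian of f at 0 has rank 0. Corank 2; j^3 = -s^3 is a perfect cube, so E-series; the 5-jet and mu = 8 give E_8. The Hessian of g at 0 has rank 0. Corank 2; j^3 = t*(s - 2*t)^2 has shape L^2 M (L != M), so D-series; mu = 9 gives D_9. f is E_8 but g is D_9, hence not right-equivalent.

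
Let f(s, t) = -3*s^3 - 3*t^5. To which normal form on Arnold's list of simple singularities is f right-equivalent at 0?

The Hessian of f at 0 is [[0, 0], [0, 0]] with rank 0, so corank 2. A Groebner basis of the Jacobian ideal J(f) in C{s,t} is {t^4, s^2}; counting standard monomials gives mu = 8. Corank 2; j^3 = -3*s^3 is a perfect cube, so E-series; the 5-jet and mu = 8 give E_8.

E_{8}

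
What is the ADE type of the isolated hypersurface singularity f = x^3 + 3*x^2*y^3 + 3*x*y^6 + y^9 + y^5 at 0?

E_{8}

The Hessian of f at 0 has rank 0. Corank 2; j^3 = x^3 is a perfect cube, so E-series; the 5-jet and mu = 8 give E_8.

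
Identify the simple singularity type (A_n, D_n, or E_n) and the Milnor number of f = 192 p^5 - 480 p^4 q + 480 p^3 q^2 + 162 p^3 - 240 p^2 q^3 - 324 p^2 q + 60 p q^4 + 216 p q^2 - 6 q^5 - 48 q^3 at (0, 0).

The Hessian of f at 0 has rank 0. Corank 2; j^3 = 6*(3*p - 2*q)^3 is a perfect cube, so E-series; the 5-jet and mu = 8 give E_8.

Type E8, Milnor number mu = 8.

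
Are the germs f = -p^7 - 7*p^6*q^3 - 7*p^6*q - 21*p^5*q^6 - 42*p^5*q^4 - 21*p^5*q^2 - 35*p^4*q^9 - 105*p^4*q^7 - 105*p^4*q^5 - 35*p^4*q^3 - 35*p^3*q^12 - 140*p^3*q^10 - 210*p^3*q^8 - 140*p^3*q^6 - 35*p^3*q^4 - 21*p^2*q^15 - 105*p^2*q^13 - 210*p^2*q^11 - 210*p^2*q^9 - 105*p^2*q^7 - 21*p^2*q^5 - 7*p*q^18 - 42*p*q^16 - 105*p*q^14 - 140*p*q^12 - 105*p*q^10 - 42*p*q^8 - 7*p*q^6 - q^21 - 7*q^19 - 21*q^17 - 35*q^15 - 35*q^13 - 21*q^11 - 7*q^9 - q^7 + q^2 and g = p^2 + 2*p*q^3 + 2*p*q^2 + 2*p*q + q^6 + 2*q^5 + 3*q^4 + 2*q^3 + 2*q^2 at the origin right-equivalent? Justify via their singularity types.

The Hessian of f at 0 is [[0, 0], [0, 2]] with rank 1, so corank 1. A Groebner basis of the Jacobian ideal J(f) in C{p,q} is {p^6, q}; counting standard monomials gives mu = 6. Corank 1: A-series; mu = 6 gives A_6. The Hessian of g at 0 is [[2, 2], [2, 4]] with rank 2, so corank 0. A Groebner basis of the Jacobian ideal J(g) in C{p,q} is {p, q}; counting standard monomials gives mu = 1. Corank 0: nondegenerate Morse point, so A_1. f is A_6 but g is A_1, hence not right-equivalent.

No.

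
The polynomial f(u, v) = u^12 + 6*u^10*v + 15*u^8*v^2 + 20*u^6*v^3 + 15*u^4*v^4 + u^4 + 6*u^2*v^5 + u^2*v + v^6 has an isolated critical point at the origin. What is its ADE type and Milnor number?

Type D_7, Milnor number mu = 7.

The Hessian of f at 0 is [[0, 0], [0, 0]] with rank 0, so corank 2. A Groebner basis of the Jacobian ideal J(f) in C{u,v} is {u^2/6 + v^5, u^3, u*v}; counting standard monomials gives mu = 7. Corank 2; j^3 = u^2*v has shape L^2 M (L != M), so D-series; mu = 7 gives D_7.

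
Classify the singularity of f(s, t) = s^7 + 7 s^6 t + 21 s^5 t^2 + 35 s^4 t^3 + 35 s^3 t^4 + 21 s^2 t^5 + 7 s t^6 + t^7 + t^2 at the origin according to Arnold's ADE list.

The Hessian of f at 0 has rank 1. Corank 1: A-series; mu = 6 gives A_6.

A_{6}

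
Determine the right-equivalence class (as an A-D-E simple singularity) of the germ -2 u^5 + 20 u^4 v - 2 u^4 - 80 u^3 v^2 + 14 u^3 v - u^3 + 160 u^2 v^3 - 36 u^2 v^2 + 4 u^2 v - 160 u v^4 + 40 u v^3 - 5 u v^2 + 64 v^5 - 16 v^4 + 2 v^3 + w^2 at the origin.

D6

The Hessian of f at 0 is [[0, 0, 0], [0, 0, 0], [0, 0, 2]] with rank 1, so corank 2. A Groebner basis of the Jacobian ideal J(f) in C{u,v,w} is {u^3 - 5*u^2/2 + 6*u*v - 7*v^2/2, u^2*v - 9*u^2/4 + 11*u*v/2 - 13*v^2/4, -2*u^2 + u*v^2 + 5*u*v - 3*v^2, -7*u^2/4 + 9*u*v/2 + v^3 - 11*v^2/4, w}; counting standard monomials gives mu = 6. Corank 2; j^3 = -(u - 2*v)*(u - v)^2 has shape L^2 M (L != M), so D-series; mu = 6 gives D_6.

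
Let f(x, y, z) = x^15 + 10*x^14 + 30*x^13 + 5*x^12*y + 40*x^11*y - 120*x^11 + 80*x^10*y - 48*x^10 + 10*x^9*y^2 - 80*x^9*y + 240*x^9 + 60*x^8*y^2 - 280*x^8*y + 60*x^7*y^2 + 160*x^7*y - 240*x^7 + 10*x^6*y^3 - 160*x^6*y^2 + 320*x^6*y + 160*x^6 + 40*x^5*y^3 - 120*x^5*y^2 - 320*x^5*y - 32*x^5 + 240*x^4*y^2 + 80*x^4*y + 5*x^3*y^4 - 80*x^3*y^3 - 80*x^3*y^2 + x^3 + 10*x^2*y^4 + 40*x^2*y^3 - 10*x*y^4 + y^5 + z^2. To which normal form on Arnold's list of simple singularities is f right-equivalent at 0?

The Hessian of f at 0 is [[0, 0, 0], [0, 0, 0], [0, 0, 2]] with rank 1, so corank 2. A Groebner basis of the Jacobian ideal J(f) in C{x,y,z} is {y^5, x*y^3 - y^4/8, x^2, z}; counting standard monomials gives mu = 8. Corank 2; j^3 = x^3 is a perfect cube, so E-series; the 5-jet and mu = 8 give E_8.

E_{8}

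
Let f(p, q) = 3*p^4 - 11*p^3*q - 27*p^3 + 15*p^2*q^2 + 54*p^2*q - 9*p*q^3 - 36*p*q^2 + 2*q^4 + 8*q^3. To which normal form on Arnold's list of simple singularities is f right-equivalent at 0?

E7

The Hessian of f at 0 has rank 0. Corank 2; j^3 = -(3*p - 2*q)^3 is a perfect cube, so E-series; the 4-jet and mu = 7 give E_7.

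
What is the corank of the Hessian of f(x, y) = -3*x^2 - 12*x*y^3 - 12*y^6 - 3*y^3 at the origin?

Hessian at 0 has rank 1.

1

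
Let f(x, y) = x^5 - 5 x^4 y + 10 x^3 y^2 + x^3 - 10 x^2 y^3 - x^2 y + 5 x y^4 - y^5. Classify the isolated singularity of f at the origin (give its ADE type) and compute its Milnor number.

Type D6, Milnor number mu = 6.

The Hessian of f at 0 has rank 0. Corank 2; j^3 = x^2*(x - y) has shape L^2 M (L != M), so D-series; mu = 6 gives D_6.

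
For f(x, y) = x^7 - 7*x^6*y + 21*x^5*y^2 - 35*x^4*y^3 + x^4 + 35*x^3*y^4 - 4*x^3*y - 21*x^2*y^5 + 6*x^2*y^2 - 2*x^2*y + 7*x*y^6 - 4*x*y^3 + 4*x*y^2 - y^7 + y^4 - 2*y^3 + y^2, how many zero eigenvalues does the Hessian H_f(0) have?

1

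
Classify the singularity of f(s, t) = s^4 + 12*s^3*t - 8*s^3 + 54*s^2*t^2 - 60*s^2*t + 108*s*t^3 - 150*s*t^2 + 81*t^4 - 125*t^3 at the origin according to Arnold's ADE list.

E_6

The Hessian of f at 0 has rank 0. Corank 2; j^3 = -(2*s + 5*t)^3 is a perfect cube, so E-series; the 4-jet and mu = 6 give E_6.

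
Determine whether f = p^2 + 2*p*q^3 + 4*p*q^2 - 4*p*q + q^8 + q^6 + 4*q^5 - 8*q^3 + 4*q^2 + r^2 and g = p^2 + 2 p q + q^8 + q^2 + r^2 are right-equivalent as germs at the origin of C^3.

Yes.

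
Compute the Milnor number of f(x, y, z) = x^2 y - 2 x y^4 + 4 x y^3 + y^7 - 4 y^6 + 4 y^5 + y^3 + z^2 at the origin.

The Hessian of f at 0 has rank 1. Corank 2; j^3 = y*(x^2 + y^2) splits into three distinct lines over C (the quadratic factor has nonzero discriminant), so D_4.

4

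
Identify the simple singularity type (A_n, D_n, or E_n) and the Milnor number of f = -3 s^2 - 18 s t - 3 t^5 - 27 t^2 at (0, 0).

The Hessian of f at 0 has rank 1. Corank 1: A-series; mu = 4 gives A_4.

Type A_{4}, Milnor number mu = 4.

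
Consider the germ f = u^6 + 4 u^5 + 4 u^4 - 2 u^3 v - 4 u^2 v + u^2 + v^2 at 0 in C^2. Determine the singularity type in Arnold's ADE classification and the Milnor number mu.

The Hessian of f at 0 has rank 2. Corank 0: nondegenerate Morse point, so A_1.

Type A1, Milnor number mu = 1.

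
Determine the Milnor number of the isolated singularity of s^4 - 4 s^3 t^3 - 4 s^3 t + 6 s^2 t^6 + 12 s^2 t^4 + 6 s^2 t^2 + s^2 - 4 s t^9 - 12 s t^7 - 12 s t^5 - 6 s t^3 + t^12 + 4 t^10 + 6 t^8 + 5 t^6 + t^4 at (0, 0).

3

The Hessian of f at 0 is [[2, 0], [0, 0]] with rank 1, so corank 1. A Groebner basis of the Jacobian ideal J(f) in C{s,t} is {t^3, s}; counting standard monomials gives mu = 3. Corank 1: A-series; mu = 3 gives A_3.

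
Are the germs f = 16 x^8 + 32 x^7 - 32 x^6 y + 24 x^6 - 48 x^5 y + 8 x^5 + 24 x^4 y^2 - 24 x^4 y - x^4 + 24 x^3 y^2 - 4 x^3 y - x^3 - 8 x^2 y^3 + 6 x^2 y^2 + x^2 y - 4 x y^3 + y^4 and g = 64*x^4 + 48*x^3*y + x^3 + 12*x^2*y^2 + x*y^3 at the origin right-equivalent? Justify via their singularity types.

No.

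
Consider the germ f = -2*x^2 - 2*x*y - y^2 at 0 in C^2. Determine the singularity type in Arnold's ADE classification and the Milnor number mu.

Type A_{1}, Milnor number mu = 1.

The Hessian of f at 0 is [[-4, -2], [-2, -2]] with rank 2, so corank 0. A Groebner basis of the Jacobian ideal J(f) in C{x,y} is {x, y}; counting standard monomials gives mu = 1. Corank 0: nondegenerate Morse point, so A_1.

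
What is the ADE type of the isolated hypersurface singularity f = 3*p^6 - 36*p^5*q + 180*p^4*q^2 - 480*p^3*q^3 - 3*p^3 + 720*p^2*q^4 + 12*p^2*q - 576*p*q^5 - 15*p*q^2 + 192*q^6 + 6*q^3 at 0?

D_{7}

The Hessian of f at 0 is [[0, 0], [0, 0]] with rank 0, so corank 2. A Groebner basis of the Jacobian ideal J(f) in C{p,q} is {p*q/6 + q^5 - q^2/6, p*q^2 - q^3, p^2 - 3*p*q + 2*q^2}; counting standard monomials gives mu = 7. Corank 2; j^3 = -3*(p - 2*q)*(p - q)^2 has shape L^2 M (L != M), so D-series; mu = 7 gives D_7.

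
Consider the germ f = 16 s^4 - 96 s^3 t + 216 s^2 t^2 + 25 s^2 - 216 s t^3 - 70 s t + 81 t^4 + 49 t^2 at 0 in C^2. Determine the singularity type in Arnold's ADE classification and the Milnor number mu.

Type A3, Milnor number mu = 3.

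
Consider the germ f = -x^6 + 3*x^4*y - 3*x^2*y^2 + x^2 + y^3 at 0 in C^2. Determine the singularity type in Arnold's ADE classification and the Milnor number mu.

Type A2, Milnor number mu = 2.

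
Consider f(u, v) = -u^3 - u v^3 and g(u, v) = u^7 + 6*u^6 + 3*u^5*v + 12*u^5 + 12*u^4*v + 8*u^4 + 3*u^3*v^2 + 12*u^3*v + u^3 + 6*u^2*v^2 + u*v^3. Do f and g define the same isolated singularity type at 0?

Yes.

The Hessian of f at 0 is [[0, 0], [0, 0]] with rank 0, so corank 2. A Groebner basis of the Jacobian ideal J(f) in C{u,v} is {u^3, u*v^2, 3*u^2 + v^3}; counting standard monomials gives mu = 7. Corank 2; j^3 = -u^3 is a perfect cube, so E-series; the 4-jet and mu = 7 give E_7. The Hessian of g at 0 is [[0, 0], [0, 0]] with rank 0, so corank 2. A Groebner basis of the Jacobian ideal J(g) in C{u,v} is {3*u^2/4 + v^4 + v^3/4, u^3, u^2*v - u^2/4 - v^3/12, u^2 + u*v^2 + v^3/3}; counting standard monomials gives mu = 7. Corank 2; j^3 = u^3 is a perfect cube, so E-series; the 4-jet and mu = 7 give E_7. Both have type E_7, hence right-equivalent.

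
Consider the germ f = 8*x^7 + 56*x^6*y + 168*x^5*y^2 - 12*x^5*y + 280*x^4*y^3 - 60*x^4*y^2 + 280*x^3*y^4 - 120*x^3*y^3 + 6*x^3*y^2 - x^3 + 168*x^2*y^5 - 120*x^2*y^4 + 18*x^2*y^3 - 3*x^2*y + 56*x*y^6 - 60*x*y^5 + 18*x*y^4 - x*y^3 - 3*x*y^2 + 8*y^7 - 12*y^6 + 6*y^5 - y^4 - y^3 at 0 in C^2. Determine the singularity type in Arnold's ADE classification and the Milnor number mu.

Type E7, Milnor number mu = 7.

The Hessian of f at 0 has rank 0. Corank 2; j^3 = -(x + y)^3 is a perfect cube, so E-series; the 4-jet and mu = 7 give E_7.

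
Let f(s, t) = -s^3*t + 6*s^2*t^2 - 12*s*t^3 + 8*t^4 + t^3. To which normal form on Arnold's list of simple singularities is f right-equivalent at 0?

E_7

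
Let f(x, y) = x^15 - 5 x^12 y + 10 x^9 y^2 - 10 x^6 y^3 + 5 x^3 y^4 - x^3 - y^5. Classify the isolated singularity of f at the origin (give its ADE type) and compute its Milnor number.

Type E_8, Milnor number mu = 8.

The Hessian of f at 0 has rank 0. Corank 2; j^3 = -x^3 is a perfect cube, so E-series; the 5-jet and mu = 8 give E_8.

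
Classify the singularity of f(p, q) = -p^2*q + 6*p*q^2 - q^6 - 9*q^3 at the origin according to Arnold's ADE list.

The Hessian of f at 0 is [[0, 0], [0, 0]] with rank 0, so corank 2. A Groebner basis of the Jacobian ideal J(f) in C{p,q} is {p^2/6 + q^5 - 3*q^2/2, p^3 - 27*q^3, p*q - 3*q^2}; counting standard monomials gives mu = 7. Corank 2; j^3 = -q*(p - 3*q)^2 has shape L^2 M (L != M), so D-series; mu = 7 gives D_7.

D_7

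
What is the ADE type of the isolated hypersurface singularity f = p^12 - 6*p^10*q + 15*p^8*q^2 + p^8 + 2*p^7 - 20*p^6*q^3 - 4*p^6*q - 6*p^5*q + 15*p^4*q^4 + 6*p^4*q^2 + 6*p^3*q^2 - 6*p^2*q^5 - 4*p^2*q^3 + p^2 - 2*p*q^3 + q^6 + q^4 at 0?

The Hessian of f at 0 has rank 1. Corank 1: A-series; mu = 3 gives A_3.

A_{3}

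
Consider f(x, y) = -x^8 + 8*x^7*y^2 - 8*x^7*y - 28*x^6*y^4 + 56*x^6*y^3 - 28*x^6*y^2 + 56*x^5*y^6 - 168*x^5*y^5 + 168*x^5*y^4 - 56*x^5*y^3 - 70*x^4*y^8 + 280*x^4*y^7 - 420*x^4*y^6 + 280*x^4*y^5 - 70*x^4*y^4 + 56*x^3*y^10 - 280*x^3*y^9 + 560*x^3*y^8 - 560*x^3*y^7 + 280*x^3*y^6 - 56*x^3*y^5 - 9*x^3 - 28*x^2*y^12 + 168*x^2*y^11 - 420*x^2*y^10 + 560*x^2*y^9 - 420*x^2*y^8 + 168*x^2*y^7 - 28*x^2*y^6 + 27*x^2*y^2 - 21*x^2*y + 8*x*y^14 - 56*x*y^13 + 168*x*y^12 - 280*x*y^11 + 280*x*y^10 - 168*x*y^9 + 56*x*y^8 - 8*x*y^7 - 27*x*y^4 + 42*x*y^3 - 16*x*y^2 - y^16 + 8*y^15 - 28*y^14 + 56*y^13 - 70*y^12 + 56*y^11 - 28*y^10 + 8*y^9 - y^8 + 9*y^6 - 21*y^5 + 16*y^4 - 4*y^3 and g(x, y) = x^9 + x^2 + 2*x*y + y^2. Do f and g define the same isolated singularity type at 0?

No.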